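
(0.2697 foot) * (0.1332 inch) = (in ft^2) 0.002994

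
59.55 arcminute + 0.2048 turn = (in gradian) 83.02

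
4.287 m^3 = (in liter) 4287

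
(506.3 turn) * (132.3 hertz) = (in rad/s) 4.209e+05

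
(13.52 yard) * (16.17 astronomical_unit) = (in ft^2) 3.219e+14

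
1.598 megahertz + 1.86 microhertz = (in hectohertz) 1.598e+04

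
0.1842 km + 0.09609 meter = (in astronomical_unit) 1.232e-09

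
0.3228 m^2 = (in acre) 7.977e-05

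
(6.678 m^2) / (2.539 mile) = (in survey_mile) 1.016e-06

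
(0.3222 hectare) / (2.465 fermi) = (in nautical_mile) 7.058e+14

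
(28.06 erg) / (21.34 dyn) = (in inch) 0.5177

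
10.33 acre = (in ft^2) 4.5e+05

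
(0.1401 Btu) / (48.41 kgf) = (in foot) 1.022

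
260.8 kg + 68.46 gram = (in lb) 575.1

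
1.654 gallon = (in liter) 6.261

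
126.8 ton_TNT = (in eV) 3.311e+30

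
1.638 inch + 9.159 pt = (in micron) 4.484e+04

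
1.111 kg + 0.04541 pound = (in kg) 1.132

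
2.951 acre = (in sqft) 1.285e+05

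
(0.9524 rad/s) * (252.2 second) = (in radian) 240.2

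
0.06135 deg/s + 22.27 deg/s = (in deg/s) 22.33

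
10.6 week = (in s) 6.411e+06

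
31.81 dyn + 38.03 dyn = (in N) 0.0006984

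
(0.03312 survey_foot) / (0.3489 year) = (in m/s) 9.175e-10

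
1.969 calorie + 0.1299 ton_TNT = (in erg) 5.435e+15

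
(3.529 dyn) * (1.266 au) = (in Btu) 6335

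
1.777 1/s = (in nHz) 1.777e+09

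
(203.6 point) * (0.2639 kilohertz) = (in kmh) 68.24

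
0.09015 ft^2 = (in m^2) 0.008375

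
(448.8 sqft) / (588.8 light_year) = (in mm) 7.485e-15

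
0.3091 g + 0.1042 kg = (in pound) 0.2304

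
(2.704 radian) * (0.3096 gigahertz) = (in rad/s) 8.372e+08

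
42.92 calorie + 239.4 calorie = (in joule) 1181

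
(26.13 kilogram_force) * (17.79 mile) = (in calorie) 1.753e+06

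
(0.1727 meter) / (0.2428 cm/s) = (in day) 0.0008232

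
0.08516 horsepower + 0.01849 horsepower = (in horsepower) 0.1037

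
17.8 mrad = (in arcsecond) 3672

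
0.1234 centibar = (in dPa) 1234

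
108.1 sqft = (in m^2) 10.04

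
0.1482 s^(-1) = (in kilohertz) 0.0001482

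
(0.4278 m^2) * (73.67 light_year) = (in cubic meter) 2.982e+17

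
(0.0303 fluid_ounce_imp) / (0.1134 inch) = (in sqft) 0.003217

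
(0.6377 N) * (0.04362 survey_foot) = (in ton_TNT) 2.026e-12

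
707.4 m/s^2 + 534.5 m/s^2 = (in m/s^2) 1242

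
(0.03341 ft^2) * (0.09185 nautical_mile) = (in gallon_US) 139.5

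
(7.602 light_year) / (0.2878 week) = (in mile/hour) 9.243e+11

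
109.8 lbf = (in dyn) 4.884e+07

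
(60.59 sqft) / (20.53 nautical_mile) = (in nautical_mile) 7.994e-08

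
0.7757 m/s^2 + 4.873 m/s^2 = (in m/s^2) 5.649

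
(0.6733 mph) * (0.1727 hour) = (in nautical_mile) 0.101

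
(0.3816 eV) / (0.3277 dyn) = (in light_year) 1.972e-30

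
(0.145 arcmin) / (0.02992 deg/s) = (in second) 0.08077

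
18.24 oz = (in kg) 0.5171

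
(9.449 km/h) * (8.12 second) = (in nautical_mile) 0.01151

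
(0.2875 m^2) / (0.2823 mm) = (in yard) 1114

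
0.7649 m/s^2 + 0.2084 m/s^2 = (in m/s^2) 0.9733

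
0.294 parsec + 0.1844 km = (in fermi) 9.072e+30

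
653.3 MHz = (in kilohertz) 6.533e+05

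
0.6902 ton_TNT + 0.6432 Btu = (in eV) 1.802e+28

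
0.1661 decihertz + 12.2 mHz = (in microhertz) 2.881e+04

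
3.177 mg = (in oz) 0.0001121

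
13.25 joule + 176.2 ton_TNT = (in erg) 7.372e+18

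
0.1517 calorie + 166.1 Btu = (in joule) 1.752e+05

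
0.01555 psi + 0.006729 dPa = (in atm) 0.001058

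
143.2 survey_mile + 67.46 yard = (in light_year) 2.437e-11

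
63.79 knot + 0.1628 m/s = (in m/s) 32.98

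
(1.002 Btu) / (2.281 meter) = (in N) 463.5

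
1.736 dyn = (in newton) 1.736e-05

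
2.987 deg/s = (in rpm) 0.4978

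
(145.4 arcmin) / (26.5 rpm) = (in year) 4.833e-10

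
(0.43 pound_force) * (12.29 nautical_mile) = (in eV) 2.717e+23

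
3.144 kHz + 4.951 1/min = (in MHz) 0.003144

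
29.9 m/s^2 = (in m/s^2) 29.9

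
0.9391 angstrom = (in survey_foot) 3.081e-10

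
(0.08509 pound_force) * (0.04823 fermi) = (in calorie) 4.363e-18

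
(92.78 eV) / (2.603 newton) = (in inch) 2.248e-16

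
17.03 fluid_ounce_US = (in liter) 0.5036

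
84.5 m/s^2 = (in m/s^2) 84.5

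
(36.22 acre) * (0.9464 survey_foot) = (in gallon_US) 1.117e+07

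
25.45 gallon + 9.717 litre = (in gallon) 28.02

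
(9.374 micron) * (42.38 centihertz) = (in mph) 8.887e-06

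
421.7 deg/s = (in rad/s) 7.36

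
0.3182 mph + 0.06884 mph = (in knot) 0.3363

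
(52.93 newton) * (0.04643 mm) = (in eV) 1.534e+16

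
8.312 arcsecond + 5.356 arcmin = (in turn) 0.0002544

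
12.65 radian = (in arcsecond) 2.609e+06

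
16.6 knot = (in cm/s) 854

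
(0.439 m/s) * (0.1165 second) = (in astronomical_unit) 3.419e-13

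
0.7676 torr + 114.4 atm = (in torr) 8.694e+04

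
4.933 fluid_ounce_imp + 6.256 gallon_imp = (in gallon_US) 7.55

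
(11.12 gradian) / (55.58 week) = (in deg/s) 2.977e-07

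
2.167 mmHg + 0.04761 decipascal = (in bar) 0.002889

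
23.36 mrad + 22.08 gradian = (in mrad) 370.2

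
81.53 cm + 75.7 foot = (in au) 1.597e-10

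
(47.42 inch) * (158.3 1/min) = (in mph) 7.109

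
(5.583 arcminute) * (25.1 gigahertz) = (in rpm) 3.893e+08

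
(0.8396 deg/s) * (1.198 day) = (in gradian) 9.656e+04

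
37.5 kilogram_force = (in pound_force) 82.67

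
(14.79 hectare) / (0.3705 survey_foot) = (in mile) 813.8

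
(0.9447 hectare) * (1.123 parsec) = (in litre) 3.274e+23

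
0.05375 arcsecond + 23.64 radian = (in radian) 23.64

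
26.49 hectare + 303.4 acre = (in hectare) 149.3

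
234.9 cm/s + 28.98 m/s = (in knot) 60.9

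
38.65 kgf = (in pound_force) 85.21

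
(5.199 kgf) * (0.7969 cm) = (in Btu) 0.0003851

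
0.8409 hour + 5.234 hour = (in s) 2.187e+04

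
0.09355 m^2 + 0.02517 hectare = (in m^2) 251.8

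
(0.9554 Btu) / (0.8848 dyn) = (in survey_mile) 7.079e+04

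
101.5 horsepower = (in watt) 7.569e+04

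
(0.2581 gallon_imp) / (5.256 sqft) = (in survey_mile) 1.493e-06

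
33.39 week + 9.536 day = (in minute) 3.503e+05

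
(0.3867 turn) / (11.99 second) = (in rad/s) 0.2026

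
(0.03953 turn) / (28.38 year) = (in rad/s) 2.775e-10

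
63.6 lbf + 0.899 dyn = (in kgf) 28.85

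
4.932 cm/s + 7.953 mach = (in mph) 6058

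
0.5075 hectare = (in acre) 1.254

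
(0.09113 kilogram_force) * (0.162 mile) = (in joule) 233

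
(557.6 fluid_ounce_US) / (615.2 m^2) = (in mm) 0.0268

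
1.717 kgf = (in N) 16.84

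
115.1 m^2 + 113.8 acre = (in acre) 113.8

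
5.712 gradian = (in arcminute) 308.4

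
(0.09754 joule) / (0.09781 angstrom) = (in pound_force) 2.242e+09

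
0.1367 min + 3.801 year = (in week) 198.2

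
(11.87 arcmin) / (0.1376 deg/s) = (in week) 2.377e-06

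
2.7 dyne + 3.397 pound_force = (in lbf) 3.397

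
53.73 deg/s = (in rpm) 8.955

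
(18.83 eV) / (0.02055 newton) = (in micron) 1.468e-10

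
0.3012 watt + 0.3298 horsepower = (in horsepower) 0.3302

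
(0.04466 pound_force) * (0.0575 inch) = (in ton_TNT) 6.934e-14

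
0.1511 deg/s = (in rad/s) 0.002637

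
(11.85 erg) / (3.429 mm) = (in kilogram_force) 3.524e-05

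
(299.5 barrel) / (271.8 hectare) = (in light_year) 1.852e-21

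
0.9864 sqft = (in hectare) 9.164e-06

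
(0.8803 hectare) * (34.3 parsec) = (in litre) 9.317e+24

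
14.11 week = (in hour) 2370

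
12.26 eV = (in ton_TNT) 4.695e-28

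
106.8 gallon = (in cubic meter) 0.4043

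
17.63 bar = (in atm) 17.4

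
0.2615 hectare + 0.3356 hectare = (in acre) 1.475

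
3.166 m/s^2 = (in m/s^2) 3.166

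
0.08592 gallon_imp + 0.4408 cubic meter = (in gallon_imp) 97.05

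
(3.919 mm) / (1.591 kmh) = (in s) 0.008868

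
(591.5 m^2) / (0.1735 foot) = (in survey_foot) 3.67e+04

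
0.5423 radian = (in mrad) 542.3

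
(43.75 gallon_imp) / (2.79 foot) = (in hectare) 2.339e-05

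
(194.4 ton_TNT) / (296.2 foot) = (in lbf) 2.025e+09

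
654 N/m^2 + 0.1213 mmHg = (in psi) 0.0972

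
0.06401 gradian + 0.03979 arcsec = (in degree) 0.05762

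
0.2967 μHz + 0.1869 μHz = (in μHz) 0.4836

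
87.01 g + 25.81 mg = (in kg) 0.08704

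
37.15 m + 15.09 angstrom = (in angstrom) 3.715e+11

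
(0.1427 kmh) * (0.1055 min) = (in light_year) 2.652e-17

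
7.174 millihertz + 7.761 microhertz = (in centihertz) 0.7182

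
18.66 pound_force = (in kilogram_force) 8.464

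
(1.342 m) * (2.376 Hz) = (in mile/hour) 7.133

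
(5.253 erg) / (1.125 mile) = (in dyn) 2.901e-05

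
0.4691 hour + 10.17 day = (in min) 1.467e+04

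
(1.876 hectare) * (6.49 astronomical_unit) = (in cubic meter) 1.821e+16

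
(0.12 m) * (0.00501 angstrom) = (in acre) 1.486e-17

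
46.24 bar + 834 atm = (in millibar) 8.913e+05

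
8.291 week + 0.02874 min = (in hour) 1393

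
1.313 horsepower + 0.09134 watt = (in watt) 979.2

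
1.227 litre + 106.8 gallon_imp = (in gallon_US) 128.6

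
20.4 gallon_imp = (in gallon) 24.5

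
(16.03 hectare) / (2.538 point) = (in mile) 1.112e+05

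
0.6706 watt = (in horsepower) 0.0008993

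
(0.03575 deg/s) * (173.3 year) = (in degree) 1.954e+08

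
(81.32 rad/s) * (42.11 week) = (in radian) 2.071e+09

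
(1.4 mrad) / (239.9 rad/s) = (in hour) 1.621e-09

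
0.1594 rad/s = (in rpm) 1.522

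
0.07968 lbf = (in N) 0.3544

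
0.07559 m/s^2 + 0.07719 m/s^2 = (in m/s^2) 0.1528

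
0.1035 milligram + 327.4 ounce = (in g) 9282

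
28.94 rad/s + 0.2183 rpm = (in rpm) 276.6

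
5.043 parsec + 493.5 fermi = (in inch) 6.126e+18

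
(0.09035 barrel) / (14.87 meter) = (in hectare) 9.66e-08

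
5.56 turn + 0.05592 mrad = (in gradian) 2224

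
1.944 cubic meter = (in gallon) 513.6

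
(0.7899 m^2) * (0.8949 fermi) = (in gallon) 1.867e-13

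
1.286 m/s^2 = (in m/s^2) 1.286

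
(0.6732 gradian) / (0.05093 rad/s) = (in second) 0.2076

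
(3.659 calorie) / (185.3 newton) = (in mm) 82.62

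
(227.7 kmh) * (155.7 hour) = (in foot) 1.163e+08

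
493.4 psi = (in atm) 33.57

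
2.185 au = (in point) 9.266e+14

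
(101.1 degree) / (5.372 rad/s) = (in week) 5.431e-07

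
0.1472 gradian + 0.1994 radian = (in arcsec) 4.161e+04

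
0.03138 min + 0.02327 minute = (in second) 3.279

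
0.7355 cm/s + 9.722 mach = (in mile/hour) 7405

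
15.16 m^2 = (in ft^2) 163.2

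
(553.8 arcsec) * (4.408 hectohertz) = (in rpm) 11.3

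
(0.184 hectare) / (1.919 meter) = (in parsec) 3.107e-14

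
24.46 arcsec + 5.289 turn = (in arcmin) 1.142e+05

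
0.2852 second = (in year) 9.044e-09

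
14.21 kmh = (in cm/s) 394.7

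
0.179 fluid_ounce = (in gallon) 0.001398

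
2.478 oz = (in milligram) 7.025e+04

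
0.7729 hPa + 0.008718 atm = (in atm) 0.009481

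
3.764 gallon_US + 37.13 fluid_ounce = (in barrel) 0.09653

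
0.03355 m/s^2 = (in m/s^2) 0.03355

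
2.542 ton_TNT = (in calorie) 2.542e+09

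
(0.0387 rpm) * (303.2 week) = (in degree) 4.258e+07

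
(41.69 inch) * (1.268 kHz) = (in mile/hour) 3004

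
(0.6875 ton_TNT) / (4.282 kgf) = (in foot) 2.247e+08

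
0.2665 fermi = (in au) 1.781e-27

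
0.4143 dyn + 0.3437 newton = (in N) 0.3437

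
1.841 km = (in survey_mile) 1.144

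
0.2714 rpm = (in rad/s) 0.02842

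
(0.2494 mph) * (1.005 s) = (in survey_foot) 0.3676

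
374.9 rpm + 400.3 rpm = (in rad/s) 81.18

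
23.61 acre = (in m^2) 9.555e+04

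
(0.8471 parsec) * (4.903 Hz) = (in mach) 3.764e+14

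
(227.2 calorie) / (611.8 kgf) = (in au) 1.059e-12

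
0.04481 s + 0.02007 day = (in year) 5.499e-05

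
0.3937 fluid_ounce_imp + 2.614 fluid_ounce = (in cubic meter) 8.849e-05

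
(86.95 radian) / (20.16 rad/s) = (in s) 4.313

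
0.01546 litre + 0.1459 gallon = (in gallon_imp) 0.1249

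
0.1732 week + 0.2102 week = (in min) 3865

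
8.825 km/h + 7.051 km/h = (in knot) 8.572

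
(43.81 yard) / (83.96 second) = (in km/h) 1.718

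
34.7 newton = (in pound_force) 7.801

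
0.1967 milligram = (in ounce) 6.938e-06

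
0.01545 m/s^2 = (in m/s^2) 0.01545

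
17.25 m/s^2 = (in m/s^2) 17.25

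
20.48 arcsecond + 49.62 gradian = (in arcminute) 2680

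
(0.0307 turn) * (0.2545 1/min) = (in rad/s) 0.0008182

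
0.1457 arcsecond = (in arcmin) 0.002428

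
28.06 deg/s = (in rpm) 4.677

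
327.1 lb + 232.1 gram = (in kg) 148.6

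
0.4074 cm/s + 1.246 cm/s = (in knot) 0.03214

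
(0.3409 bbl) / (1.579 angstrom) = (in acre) 8.482e+04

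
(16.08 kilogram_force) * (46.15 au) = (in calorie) 2.602e+14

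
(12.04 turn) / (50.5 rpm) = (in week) 2.365e-05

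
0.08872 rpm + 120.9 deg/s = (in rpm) 20.24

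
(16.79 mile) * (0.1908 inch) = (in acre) 0.03236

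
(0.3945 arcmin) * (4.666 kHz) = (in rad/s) 0.5354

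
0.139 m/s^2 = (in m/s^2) 0.139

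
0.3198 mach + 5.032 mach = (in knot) 3542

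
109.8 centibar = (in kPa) 109.8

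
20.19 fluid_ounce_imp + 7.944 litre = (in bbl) 0.05357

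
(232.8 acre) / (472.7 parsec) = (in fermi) 64.59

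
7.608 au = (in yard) 1.245e+12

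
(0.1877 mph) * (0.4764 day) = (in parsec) 1.119e-13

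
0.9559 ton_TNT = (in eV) 2.496e+28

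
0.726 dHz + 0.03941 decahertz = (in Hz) 0.4667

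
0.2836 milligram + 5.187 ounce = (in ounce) 5.187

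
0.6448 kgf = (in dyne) 6.323e+05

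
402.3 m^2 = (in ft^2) 4330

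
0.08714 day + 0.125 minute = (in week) 0.01246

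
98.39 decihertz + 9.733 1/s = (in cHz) 1957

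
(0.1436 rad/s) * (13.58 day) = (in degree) 9.654e+06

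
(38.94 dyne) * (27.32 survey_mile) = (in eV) 1.069e+20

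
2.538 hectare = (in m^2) 2.538e+04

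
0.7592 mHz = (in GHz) 7.592e-13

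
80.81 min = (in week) 0.008017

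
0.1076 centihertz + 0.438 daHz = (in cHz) 438.1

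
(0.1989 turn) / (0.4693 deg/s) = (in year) 4.838e-06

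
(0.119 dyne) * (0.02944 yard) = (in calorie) 7.656e-09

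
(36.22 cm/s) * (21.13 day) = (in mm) 6.612e+08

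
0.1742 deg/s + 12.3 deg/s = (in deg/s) 12.47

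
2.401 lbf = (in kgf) 1.089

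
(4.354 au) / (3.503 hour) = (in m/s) 5.165e+07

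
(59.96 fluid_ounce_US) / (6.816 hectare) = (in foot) 8.535e-08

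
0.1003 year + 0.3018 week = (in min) 5.576e+04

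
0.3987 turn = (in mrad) 2505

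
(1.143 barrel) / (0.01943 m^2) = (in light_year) 9.886e-16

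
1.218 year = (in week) 63.51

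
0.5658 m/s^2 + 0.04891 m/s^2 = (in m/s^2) 0.6147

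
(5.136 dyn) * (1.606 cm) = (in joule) 8.248e-07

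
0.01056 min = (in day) 7.333e-06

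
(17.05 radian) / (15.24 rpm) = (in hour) 0.002968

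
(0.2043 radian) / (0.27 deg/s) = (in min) 0.7226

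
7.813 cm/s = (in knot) 0.1519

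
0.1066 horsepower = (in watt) 79.49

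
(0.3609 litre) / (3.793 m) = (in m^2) 9.515e-05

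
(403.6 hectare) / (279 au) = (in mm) 9.67e-05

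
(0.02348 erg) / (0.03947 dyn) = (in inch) 0.2342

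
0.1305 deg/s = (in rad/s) 0.002278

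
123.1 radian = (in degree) 7053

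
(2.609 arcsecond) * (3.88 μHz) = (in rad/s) 4.908e-11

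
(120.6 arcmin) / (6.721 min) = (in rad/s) 8.699e-05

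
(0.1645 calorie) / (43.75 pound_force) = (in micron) 3537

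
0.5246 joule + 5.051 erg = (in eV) 3.274e+18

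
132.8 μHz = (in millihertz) 0.1328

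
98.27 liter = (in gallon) 25.96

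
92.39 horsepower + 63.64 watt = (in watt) 6.896e+04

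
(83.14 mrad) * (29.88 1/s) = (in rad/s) 2.484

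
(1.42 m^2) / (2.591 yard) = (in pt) 1699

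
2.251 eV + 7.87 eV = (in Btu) 1.537e-21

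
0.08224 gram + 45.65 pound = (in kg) 20.71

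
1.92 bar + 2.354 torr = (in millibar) 1923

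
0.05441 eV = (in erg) 8.717e-14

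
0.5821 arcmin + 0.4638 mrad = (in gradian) 0.04031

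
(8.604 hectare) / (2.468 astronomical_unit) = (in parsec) 7.552e-24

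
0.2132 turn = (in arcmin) 4605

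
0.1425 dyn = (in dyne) 0.1425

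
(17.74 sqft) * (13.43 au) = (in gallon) 8.747e+14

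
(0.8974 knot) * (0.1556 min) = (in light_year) 4.556e-16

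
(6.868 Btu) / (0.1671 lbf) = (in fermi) 9.749e+18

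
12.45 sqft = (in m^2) 1.157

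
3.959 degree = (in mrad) 69.1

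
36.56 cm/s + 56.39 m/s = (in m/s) 56.76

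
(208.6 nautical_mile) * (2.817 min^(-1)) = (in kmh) 6.53e+04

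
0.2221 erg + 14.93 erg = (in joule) 1.515e-06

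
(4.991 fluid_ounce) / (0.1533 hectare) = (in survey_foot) 3.159e-07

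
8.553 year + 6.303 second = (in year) 8.553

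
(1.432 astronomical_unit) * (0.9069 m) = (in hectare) 1.943e+07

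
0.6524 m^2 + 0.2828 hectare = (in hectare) 0.2829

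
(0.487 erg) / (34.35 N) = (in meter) 1.418e-09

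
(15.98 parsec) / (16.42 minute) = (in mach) 1.47e+12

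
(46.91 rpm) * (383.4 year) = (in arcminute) 2.042e+14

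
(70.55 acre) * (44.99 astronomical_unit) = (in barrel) 1.209e+19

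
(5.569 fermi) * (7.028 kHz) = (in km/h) 1.409e-10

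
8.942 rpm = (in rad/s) 0.9364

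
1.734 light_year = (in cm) 1.64e+18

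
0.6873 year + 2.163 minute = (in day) 250.9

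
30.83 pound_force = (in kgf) 13.98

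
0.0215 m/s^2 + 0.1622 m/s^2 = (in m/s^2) 0.1837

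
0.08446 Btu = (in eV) 5.562e+20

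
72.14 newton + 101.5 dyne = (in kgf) 7.356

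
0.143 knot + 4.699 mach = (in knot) 3110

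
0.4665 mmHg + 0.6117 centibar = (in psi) 0.09774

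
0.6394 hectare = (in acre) 1.58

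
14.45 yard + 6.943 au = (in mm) 1.039e+15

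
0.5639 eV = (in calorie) 2.159e-20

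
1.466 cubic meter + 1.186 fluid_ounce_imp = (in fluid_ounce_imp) 5.16e+04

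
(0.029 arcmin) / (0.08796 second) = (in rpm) 0.0009158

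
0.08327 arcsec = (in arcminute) 0.001388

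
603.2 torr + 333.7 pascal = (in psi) 11.71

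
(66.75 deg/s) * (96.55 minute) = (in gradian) 4.296e+05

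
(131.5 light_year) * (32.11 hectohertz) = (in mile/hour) 8.936e+21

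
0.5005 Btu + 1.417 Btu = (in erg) 2.023e+10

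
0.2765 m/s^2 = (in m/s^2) 0.2765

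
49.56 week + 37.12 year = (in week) 1985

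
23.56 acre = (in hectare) 9.534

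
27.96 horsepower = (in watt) 2.085e+04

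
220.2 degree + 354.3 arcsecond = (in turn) 0.6119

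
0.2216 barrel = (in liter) 35.23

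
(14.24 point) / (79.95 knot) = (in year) 3.873e-12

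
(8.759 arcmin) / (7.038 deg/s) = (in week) 3.43e-08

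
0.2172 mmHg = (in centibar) 0.02896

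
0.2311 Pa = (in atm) 2.281e-06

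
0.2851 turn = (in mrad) 1791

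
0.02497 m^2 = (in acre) 6.17e-06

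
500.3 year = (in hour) 4.383e+06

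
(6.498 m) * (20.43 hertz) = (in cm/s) 1.328e+04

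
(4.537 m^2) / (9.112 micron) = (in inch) 1.96e+07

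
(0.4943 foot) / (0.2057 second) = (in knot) 1.424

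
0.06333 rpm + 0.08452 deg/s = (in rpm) 0.07742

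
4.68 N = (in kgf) 0.4772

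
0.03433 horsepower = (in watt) 25.6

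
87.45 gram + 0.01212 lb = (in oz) 3.279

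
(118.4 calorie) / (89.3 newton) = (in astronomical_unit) 3.708e-11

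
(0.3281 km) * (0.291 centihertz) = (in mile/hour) 2.136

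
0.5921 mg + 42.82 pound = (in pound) 42.82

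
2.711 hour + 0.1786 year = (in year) 0.1789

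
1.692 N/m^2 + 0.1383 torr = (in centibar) 0.02013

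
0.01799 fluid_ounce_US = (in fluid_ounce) 0.01799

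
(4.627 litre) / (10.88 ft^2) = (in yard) 0.005006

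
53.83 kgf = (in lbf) 118.7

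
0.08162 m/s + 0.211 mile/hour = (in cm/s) 17.59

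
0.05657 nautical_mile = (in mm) 1.048e+05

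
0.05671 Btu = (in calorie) 14.3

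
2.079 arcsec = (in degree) 0.0005775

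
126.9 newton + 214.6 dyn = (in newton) 126.9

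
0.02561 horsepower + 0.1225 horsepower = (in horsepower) 0.1481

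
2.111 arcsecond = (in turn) 1.629e-06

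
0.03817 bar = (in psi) 0.5536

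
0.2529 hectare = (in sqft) 2.722e+04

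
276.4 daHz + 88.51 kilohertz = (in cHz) 9.127e+06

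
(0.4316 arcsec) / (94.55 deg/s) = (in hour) 3.522e-10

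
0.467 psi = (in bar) 0.0322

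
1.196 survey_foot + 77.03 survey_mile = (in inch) 4.881e+06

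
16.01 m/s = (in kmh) 57.64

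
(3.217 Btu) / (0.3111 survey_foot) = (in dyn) 3.579e+09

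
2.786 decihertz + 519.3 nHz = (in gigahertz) 2.786e-10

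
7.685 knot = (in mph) 8.844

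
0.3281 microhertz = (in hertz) 3.281e-07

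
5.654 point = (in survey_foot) 0.006544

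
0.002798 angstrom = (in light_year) 2.957e-29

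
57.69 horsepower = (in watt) 4.302e+04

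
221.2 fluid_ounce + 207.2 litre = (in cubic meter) 0.2137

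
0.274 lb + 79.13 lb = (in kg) 36.02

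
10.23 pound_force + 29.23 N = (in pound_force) 16.8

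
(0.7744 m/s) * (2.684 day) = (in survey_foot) 5.892e+05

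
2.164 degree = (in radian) 0.03777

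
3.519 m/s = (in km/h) 12.67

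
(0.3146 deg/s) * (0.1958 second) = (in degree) 0.0616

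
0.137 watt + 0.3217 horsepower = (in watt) 240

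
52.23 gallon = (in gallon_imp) 43.49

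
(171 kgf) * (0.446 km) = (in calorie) 1.788e+05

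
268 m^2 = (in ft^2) 2885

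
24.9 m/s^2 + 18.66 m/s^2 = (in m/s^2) 43.56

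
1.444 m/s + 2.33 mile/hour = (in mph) 5.56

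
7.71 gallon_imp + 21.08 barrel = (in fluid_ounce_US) 1.145e+05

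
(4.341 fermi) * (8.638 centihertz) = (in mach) 1.101e-18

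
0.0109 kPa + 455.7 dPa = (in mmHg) 0.4236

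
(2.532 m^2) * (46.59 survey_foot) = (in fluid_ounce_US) 1.216e+06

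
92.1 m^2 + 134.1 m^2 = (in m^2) 226.2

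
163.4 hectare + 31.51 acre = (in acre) 435.3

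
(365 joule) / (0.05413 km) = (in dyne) 6.743e+05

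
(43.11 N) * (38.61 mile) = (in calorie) 6.402e+05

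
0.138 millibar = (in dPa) 138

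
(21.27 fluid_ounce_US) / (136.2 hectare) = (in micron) 0.0004618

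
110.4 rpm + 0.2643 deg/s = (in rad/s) 11.57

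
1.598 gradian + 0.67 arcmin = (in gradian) 1.61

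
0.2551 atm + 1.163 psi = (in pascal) 3.387e+04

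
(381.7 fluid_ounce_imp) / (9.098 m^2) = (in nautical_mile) 6.437e-07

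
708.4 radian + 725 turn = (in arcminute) 1.81e+07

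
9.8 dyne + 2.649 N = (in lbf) 0.5955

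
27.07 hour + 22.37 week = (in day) 157.7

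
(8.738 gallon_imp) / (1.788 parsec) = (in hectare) 7.2e-23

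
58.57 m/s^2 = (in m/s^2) 58.57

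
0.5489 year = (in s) 1.731e+07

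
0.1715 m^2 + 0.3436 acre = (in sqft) 1.497e+04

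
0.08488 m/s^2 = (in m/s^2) 0.08488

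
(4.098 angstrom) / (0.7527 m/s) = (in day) 6.301e-15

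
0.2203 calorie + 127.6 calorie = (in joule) 534.8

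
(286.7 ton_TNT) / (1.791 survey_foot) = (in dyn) 2.197e+17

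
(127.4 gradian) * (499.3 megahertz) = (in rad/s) 9.992e+08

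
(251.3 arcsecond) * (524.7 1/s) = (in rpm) 6.104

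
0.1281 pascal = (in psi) 1.858e-05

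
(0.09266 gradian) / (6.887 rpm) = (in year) 6.4e-11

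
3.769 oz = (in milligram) 1.068e+05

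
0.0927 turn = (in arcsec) 1.201e+05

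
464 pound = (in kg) 210.5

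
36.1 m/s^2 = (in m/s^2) 36.1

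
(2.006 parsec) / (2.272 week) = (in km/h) 1.622e+11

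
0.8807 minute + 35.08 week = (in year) 0.6728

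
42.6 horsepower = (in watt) 3.177e+04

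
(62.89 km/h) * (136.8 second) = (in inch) 9.409e+04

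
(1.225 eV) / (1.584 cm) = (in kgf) 1.263e-18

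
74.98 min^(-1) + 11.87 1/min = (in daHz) 0.1447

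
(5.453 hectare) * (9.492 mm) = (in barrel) 3256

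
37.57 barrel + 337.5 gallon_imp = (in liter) 7507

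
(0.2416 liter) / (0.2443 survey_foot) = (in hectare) 3.245e-07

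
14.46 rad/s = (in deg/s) 828.5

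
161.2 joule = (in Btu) 0.1528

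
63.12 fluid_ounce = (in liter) 1.867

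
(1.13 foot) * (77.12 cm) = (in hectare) 2.656e-05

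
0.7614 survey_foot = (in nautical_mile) 0.0001253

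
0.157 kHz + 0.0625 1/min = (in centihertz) 1.57e+04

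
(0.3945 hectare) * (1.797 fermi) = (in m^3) 7.089e-12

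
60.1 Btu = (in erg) 6.341e+11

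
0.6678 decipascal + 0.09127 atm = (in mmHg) 69.37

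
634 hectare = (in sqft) 6.824e+07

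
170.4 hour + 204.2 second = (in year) 0.01946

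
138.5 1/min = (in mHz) 2308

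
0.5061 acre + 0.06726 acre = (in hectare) 0.232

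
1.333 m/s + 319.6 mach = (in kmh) 3.918e+05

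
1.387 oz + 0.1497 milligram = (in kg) 0.03932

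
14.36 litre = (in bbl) 0.09032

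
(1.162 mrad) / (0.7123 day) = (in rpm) 1.803e-07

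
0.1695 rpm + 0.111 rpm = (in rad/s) 0.02937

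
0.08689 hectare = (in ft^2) 9353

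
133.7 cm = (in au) 8.937e-12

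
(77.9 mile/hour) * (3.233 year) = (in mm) 3.551e+12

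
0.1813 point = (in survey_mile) 3.974e-08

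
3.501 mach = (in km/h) 4292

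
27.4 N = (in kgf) 2.794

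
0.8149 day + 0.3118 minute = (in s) 7.043e+04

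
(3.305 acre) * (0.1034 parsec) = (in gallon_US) 1.127e+22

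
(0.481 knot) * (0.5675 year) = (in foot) 1.453e+07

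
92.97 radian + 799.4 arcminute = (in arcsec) 1.922e+07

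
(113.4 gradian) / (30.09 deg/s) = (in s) 3.392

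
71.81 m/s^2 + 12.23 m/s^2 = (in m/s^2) 84.04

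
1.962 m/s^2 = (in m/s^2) 1.962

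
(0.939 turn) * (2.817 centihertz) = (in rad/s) 0.1662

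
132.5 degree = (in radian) 2.313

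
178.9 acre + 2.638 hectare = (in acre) 185.4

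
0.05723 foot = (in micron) 1.744e+04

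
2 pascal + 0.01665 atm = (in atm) 0.01667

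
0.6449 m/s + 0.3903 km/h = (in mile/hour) 1.685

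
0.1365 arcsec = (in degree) 3.792e-05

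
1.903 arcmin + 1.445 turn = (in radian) 9.08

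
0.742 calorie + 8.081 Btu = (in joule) 8529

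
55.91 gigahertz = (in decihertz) 5.591e+11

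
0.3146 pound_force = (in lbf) 0.3146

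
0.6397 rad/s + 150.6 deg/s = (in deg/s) 187.3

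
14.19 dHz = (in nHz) 1.419e+09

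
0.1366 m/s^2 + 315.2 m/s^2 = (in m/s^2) 315.3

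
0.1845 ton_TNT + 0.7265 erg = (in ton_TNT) 0.1845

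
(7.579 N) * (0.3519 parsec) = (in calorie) 1.967e+16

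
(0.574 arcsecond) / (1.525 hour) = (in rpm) 4.84e-09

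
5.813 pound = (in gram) 2637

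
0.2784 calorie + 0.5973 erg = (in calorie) 0.2784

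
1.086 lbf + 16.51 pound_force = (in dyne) 7.827e+06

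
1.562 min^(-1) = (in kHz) 2.603e-05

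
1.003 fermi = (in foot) 3.291e-15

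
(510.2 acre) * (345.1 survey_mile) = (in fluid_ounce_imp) 4.036e+16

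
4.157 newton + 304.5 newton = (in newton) 308.7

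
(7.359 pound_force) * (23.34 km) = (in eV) 4.769e+24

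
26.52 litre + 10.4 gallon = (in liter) 65.89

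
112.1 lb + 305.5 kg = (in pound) 785.6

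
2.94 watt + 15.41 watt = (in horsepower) 0.02461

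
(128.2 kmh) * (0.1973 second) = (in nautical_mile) 0.003794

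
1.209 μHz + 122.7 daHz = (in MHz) 0.001227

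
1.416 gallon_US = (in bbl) 0.03371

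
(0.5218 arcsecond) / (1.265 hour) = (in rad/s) 5.555e-10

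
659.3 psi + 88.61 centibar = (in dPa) 4.634e+07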